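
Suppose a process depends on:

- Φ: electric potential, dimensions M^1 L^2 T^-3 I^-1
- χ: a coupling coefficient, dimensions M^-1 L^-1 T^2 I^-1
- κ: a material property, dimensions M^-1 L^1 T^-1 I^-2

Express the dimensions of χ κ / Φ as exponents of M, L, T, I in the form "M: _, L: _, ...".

Collect each base-dimension exponent across the product:
  M: −(1) + (-1) + (-1) = -3
  L: −(2) + (-1) + (1) = -2
  T: −(-3) + (2) + (-1) = 4
  I: −(-1) + (-1) + (-2) = -2
So the dimensions are [M⁻³ L⁻² T⁴ I⁻²].

M: -3, L: -2, T: 4, I: -2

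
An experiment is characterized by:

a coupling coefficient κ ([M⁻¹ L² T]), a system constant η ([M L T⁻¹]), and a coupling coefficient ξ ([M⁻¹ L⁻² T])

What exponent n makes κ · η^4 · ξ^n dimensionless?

Balance the M exponent: (-1)·n from ξ, plus (-1) + 4·(1) = 3 from the rest, must sum to zero.
−n + 3 = 0, so n = 3.

3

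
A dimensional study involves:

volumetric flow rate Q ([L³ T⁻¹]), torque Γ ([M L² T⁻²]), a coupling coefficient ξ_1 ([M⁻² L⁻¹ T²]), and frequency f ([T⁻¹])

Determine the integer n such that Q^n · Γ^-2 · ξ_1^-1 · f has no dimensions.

Balance the L exponent: (3)·n from Q, plus −2·(2) − (-1) + (0) = -3 from the rest, must sum to zero.
3n − 3 = 0, so n = 1.

1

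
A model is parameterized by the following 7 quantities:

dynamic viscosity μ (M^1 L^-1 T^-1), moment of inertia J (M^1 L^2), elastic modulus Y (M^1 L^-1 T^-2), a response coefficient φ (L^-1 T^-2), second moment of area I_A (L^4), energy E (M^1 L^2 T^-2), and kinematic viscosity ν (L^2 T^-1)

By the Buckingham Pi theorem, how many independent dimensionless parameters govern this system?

4

There are 7 variables and 3 base dimensions (M, L, T).
The dimension matrix has rank 3.
Independent dimensionless groups: 7 − 3 = 4.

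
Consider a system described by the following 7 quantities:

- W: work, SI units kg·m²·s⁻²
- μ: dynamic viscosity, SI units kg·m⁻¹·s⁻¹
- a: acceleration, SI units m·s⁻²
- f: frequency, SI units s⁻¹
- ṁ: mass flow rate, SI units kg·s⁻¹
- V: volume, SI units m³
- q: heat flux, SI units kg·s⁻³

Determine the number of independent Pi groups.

4

There are 7 variables and 3 base dimensions (M, L, T).
The dimension matrix has rank 3.
Independent dimensionless groups: 7 − 3 = 4.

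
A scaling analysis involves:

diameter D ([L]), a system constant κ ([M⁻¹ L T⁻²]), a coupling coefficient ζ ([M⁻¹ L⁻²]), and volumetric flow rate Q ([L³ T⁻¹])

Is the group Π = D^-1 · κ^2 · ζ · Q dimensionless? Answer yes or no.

no

Sum the exponent of each base dimension across the product:
  M: −[D]_M + 2·[κ]_M + [ζ]_M + [Q]_M = −(0) + 2·(-1) + (-1) + (0) = -3
  L: −[D]_L + 2·[κ]_L + [ζ]_L + [Q]_L = −(1) + 2·(1) + (-2) + (3) = 2
  T: −[D]_T + 2·[κ]_T + [ζ]_T + [Q]_T = −(0) + 2·(-2) + (0) + (-1) = -5
Net dimensions [M⁻³ L² T⁻⁵] ≠ [1] — not dimensionless.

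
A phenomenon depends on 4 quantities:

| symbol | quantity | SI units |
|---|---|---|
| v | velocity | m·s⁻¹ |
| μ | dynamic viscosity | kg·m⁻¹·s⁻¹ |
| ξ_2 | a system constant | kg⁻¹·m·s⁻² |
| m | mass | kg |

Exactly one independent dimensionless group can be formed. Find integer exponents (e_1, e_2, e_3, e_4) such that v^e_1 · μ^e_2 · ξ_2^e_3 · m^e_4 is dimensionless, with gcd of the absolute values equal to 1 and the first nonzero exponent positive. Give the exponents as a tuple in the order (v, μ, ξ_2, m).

M: e_1·(0) + e_2·(1) + e_3·(-1) + e_4·(1) = 0
L: e_1·(1) + e_2·(-1) + e_3·(1) + e_4·(0) = 0
T: e_1·(-1) + e_2·(-1) + e_3·(-2) + e_4·(0) = 0
Solving this homogeneous linear system for the smallest-integer solution (first nonzero entry positive) gives (3, 1, -2, -3).

(3, 1, -2, -3)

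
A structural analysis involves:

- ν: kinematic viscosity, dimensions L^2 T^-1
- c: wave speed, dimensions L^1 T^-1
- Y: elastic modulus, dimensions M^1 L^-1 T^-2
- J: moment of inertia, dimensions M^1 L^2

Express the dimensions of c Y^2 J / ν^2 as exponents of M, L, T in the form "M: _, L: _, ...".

M: 3, L: -3, T: -3

Collect each base-dimension exponent across the product:
  M: −2·(0) + (0) + 2·(1) + (1) = 3
  L: −2·(2) + (1) + 2·(-1) + (2) = -3
  T: −2·(-1) + (-1) + 2·(-2) + (0) = -3
So the dimensions are [M³ L⁻³ T⁻³].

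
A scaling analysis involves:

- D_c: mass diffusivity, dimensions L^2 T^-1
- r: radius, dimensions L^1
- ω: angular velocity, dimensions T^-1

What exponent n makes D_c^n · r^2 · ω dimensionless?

-1

Balance the L exponent: (2)·n from D_c, plus 2·(1) + (0) = 2 from the rest, must sum to zero.
2n + 2 = 0, so n = -1.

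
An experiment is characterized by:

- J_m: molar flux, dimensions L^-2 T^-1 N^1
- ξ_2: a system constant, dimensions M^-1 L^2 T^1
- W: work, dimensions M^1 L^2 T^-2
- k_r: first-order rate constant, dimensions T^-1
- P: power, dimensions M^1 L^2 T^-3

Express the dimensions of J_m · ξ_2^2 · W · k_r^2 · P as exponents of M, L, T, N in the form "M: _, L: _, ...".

Collect each base-dimension exponent across the product:
  M: (0) + 2·(-1) + (1) + 2·(0) + (1) = 0
  L: (-2) + 2·(2) + (2) + 2·(0) + (2) = 6
  T: (-1) + 2·(1) + (-2) + 2·(-1) + (-3) = -6
  N: (1) + 2·(0) + (0) + 2·(0) + (0) = 1
So the dimensions are [L⁶ T⁻⁶ N].

M: 0, L: 6, T: -6, N: 1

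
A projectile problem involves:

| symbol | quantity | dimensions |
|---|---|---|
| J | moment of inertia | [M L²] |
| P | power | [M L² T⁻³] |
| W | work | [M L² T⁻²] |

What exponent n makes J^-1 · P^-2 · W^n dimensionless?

3

Balance the M exponent: (1)·n from W, plus −(1) − 2·(1) = -3 from the rest, must sum to zero.
n − 3 = 0, so n = 3.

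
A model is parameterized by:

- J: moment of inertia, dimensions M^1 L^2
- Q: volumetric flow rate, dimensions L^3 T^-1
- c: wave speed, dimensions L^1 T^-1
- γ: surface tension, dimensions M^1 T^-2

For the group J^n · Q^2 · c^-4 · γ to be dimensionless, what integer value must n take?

-1

Balance the M exponent: (1)·n from J, plus 2·(0) − 4·(0) + (1) = 1 from the rest, must sum to zero.
n + 1 = 0, so n = -1.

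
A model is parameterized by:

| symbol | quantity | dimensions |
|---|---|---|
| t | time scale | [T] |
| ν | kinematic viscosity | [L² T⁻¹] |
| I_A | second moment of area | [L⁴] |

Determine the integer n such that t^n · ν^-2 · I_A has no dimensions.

-2

Balance the T exponent: (1)·n from t, plus −2·(-1) + (0) = 2 from the rest, must sum to zero.
n + 2 = 0, so n = -2.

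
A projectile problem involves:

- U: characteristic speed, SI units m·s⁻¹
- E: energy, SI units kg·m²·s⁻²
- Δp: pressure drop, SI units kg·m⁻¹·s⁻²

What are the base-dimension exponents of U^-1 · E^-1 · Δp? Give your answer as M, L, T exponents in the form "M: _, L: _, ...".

M: 0, L: -4, T: 1

Collect each base-dimension exponent across the product:
  M: −(0) − (1) + (1) = 0
  L: −(1) − (2) + (-1) = -4
  T: −(-1) − (-2) + (-2) = 1
So the dimensions are [L⁻⁴ T].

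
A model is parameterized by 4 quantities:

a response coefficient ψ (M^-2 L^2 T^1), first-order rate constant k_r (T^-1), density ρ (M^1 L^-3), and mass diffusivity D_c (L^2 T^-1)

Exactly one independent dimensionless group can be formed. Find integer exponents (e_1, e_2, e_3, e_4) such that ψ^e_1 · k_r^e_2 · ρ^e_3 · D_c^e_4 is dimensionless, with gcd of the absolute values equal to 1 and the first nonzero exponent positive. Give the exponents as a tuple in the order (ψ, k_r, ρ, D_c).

M: e_1·(-2) + e_2·(0) + e_3·(1) + e_4·(0) = 0
L: e_1·(2) + e_2·(0) + e_3·(-3) + e_4·(2) = 0
T: e_1·(1) + e_2·(-1) + e_3·(0) + e_4·(-1) = 0
Solving this homogeneous linear system for the smallest-integer solution (first nonzero entry positive) gives (1, -1, 2, 2).

(1, -1, 2, 2)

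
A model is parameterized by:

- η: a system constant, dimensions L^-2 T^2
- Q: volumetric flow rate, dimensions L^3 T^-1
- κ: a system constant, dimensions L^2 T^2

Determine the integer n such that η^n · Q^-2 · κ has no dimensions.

Balance the L exponent: (-2)·n from η, plus −2·(3) + (2) = -4 from the rest, must sum to zero.
-2n − 4 = 0, so n = -2.

-2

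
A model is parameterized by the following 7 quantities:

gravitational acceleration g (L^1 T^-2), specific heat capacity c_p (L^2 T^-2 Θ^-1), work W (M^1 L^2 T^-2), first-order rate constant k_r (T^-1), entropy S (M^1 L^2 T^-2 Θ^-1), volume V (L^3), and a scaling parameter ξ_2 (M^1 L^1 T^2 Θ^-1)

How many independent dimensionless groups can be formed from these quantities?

There are 7 variables and 4 base dimensions (M, L, T, Θ).
The dimension matrix has rank 4.
Independent dimensionless groups: 7 − 4 = 3.

3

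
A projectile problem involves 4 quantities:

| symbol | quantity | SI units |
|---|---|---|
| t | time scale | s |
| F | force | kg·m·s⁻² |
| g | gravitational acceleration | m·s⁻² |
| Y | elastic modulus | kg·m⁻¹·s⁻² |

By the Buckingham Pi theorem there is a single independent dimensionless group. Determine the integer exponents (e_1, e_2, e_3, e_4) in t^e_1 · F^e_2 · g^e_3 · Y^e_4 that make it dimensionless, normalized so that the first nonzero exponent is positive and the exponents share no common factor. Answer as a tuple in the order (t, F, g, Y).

(4, -1, 2, 1)

M: e_1·(0) + e_2·(1) + e_3·(0) + e_4·(1) = 0
L: e_1·(0) + e_2·(1) + e_3·(1) + e_4·(-1) = 0
T: e_1·(1) + e_2·(-2) + e_3·(-2) + e_4·(-2) = 0
Solving this homogeneous linear system for the smallest-integer solution (first nonzero entry positive) gives (4, -1, 2, 1).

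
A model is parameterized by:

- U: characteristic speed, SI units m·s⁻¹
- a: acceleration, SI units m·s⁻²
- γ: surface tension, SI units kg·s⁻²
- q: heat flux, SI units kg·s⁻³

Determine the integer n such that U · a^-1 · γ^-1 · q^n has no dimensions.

Balance the M exponent: (1)·n from q, plus (0) − (0) − (1) = -1 from the rest, must sum to zero.
n − 1 = 0, so n = 1.

1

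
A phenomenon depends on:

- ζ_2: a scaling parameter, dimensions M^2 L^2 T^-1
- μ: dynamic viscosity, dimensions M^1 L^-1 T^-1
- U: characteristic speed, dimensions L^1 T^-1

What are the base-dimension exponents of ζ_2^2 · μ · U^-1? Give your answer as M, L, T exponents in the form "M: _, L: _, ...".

Collect each base-dimension exponent across the product:
  M: 2·(2) + (1) − (0) = 5
  L: 2·(2) + (-1) − (1) = 2
  T: 2·(-1) + (-1) − (-1) = -2
So the dimensions are [M⁵ L² T⁻²].

M: 5, L: 2, T: -2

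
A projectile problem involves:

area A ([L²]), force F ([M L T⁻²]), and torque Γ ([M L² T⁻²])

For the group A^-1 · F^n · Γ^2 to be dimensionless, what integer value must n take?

Balance the M exponent: (1)·n from F, plus −(0) + 2·(1) = 2 from the rest, must sum to zero.
n + 2 = 0, so n = -2.

-2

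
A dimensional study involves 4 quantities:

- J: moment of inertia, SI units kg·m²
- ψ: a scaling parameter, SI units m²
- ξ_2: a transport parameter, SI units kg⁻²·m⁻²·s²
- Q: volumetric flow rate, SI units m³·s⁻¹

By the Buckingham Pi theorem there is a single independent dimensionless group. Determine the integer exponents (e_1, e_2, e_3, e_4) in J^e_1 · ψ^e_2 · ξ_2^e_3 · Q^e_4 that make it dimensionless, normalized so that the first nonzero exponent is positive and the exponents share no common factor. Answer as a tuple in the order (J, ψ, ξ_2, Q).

M: e_1·(1) + e_2·(0) + e_3·(-2) + e_4·(0) = 0
L: e_1·(2) + e_2·(2) + e_3·(-2) + e_4·(3) = 0
T: e_1·(0) + e_2·(0) + e_3·(2) + e_4·(-1) = 0
Solving this homogeneous linear system for the smallest-integer solution (first nonzero entry positive) gives (2, -4, 1, 2).

(2, -4, 1, 2)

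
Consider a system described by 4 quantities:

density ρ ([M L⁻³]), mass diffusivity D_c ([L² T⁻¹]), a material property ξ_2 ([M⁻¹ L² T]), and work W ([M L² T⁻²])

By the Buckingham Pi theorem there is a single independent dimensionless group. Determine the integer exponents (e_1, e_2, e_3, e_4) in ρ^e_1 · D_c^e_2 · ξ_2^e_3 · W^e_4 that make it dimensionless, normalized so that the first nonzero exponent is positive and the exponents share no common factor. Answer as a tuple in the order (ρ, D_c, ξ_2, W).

M: e_1·(1) + e_2·(0) + e_3·(-1) + e_4·(1) = 0
L: e_1·(-3) + e_2·(2) + e_3·(2) + e_4·(2) = 0
T: e_1·(0) + e_2·(-1) + e_3·(1) + e_4·(-2) = 0
Solving this homogeneous linear system for the smallest-integer solution (first nonzero entry positive) gives (2, 3, 1, -1).

(2, 3, 1, -1)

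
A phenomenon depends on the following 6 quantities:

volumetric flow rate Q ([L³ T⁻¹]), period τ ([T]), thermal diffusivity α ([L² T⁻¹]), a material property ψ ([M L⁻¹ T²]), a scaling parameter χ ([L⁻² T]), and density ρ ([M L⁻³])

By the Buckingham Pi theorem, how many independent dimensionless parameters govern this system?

There are 6 variables and 3 base dimensions (M, L, T).
The dimension matrix has rank 3.
Independent dimensionless groups: 6 − 3 = 3.

3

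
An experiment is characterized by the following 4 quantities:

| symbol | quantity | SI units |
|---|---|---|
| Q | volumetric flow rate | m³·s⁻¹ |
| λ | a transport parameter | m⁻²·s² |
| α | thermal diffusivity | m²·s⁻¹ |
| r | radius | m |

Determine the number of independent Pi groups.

There are 4 variables and 2 base dimensions (L, T).
The dimension matrix has rank 2.
Independent dimensionless groups: 4 − 2 = 2.

2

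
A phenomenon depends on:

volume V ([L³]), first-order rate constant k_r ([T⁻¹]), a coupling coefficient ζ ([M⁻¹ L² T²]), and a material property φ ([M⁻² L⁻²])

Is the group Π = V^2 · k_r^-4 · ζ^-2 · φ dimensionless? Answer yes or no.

Sum the exponent of each base dimension across the product:
  M: 2·[V]_M − 4·[k_r]_M − 2·[ζ]_M + [φ]_M = 2·(0) − 4·(0) − 2·(-1) + (-2) = 0
  L: 2·[V]_L − 4·[k_r]_L − 2·[ζ]_L + [φ]_L = 2·(3) − 4·(0) − 2·(2) + (-2) = 0
  T: 2·[V]_T − 4·[k_r]_T − 2·[ζ]_T + [φ]_T = 2·(0) − 4·(-1) − 2·(2) + (0) = 0
  Θ: 2·[V]_Θ − 4·[k_r]_Θ − 2·[ζ]_Θ + [φ]_Θ = 2·(0) − 4·(0) − 2·(0) + (0) = 0
All base exponents vanish — dimensionless.

yes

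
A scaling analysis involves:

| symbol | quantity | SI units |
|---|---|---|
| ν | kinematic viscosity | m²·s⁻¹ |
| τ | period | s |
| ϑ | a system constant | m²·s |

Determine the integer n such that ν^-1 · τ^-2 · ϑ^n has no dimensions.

1

Balance the L exponent: (2)·n from ϑ, plus −(2) − 2·(0) = -2 from the rest, must sum to zero.
2n − 2 = 0, so n = 1.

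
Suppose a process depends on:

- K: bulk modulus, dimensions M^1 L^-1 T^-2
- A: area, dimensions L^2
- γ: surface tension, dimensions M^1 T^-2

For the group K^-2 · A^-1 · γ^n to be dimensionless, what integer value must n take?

Balance the M exponent: (1)·n from γ, plus −2·(1) − (0) = -2 from the rest, must sum to zero.
n − 2 = 0, so n = 2.

2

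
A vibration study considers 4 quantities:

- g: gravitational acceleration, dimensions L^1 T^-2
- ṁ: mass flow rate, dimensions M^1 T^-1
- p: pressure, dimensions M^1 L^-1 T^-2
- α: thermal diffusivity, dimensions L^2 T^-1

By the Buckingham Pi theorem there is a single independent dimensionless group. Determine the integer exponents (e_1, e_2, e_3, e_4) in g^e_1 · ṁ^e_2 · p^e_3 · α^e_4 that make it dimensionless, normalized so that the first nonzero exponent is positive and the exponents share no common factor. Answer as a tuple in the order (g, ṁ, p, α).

M: e_1·(0) + e_2·(1) + e_3·(1) + e_4·(0) = 0
L: e_1·(1) + e_2·(0) + e_3·(-1) + e_4·(2) = 0
T: e_1·(-2) + e_2·(-1) + e_3·(-2) + e_4·(-1) = 0
Solving this homogeneous linear system for the smallest-integer solution (first nonzero entry positive) gives (1, 1, -1, -1).

(1, 1, -1, -1)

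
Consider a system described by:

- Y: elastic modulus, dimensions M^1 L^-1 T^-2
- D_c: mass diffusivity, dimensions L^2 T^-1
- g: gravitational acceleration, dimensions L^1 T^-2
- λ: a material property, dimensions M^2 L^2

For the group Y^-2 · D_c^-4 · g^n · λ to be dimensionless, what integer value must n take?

Balance the L exponent: (1)·n from g, plus −2·(-1) − 4·(2) + (2) = -4 from the rest, must sum to zero.
n − 4 = 0, so n = 4.

4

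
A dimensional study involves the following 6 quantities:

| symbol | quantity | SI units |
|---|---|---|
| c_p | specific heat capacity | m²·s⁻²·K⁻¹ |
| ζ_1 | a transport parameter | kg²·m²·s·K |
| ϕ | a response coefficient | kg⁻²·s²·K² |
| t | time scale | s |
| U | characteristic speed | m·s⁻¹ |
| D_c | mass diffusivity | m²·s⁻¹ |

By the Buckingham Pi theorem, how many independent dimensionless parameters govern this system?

2

There are 6 variables and 4 base dimensions (M, L, T, Θ).
The dimension matrix has rank 4.
Independent dimensionless groups: 6 − 4 = 2.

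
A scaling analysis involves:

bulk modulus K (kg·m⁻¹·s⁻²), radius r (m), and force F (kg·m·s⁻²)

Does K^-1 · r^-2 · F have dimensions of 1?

Sum the exponent of each base dimension across the product:
  M: −[K]_M − 2·[r]_M + [F]_M = −(1) − 2·(0) + (1) = 0
  L: −[K]_L − 2·[r]_L + [F]_L = −(-1) − 2·(1) + (1) = 0
  T: −[K]_T − 2·[r]_T + [F]_T = −(-2) − 2·(0) + (-2) = 0
  Θ: −[K]_Θ − 2·[r]_Θ + [F]_Θ = −(0) − 2·(0) + (0) = 0
All base exponents vanish — dimensionless.

yes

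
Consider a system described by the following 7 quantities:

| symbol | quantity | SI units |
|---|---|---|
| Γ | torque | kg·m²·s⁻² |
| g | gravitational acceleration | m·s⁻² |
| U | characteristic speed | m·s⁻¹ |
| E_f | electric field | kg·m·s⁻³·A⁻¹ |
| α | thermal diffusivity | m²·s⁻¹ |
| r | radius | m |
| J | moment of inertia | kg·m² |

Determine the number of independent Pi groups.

3

There are 7 variables and 4 base dimensions (M, L, T, I).
The dimension matrix has rank 4.
Independent dimensionless groups: 7 − 4 = 3.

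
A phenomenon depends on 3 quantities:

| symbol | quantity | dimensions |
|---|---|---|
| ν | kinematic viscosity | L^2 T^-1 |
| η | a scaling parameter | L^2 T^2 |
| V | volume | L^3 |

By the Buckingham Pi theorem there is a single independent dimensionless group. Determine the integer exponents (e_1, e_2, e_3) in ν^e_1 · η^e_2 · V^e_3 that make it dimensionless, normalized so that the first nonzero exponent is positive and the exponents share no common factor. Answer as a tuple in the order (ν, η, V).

L: e_1·(2) + e_2·(2) + e_3·(3) = 0
T: e_1·(-1) + e_2·(2) + e_3·(0) = 0
Solving this homogeneous linear system for the smallest-integer solution (first nonzero entry positive) gives (2, 1, -2).

(2, 1, -2)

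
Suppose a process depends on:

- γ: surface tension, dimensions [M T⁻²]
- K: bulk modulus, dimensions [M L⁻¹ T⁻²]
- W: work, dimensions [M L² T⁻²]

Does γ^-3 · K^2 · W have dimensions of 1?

Sum the exponent of each base dimension across the product:
  M: −3·[γ]_M + 2·[K]_M + [W]_M = −3·(1) + 2·(1) + (1) = 0
  L: −3·[γ]_L + 2·[K]_L + [W]_L = −3·(0) + 2·(-1) + (2) = 0
  T: −3·[γ]_T + 2·[K]_T + [W]_T = −3·(-2) + 2·(-2) + (-2) = 0
  Θ: −3·[γ]_Θ + 2·[K]_Θ + [W]_Θ = −3·(0) + 2·(0) + (0) = 0
All base exponents vanish — dimensionless.

yes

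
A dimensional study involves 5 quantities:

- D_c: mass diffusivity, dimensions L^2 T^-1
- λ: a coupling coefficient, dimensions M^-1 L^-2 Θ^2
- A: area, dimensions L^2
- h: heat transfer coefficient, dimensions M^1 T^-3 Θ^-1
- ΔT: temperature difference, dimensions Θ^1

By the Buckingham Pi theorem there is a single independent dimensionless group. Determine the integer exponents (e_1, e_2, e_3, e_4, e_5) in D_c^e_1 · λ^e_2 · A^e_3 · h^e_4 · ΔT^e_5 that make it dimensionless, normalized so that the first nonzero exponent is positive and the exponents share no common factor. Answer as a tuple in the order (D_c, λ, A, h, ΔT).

M: e_1·(0) + e_2·(-1) + e_3·(0) + e_4·(1) + e_5·(0) = 0
L: e_1·(2) + e_2·(-2) + e_3·(2) + e_4·(0) + e_5·(0) = 0
T: e_1·(-1) + e_2·(0) + e_3·(0) + e_4·(-3) + e_5·(0) = 0
Θ: e_1·(0) + e_2·(2) + e_3·(0) + e_4·(-1) + e_5·(1) = 0
Solving this homogeneous linear system for the smallest-integer solution (first nonzero entry positive) gives (3, -1, -4, -1, 1).

(3, -1, -4, -1, 1)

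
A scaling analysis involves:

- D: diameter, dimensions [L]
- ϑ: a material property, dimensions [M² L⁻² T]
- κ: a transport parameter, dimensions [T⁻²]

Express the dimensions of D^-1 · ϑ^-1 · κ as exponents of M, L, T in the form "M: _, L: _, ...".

M: -2, L: 1, T: -3

Collect each base-dimension exponent across the product:
  M: −(0) − (2) + (0) = -2
  L: −(1) − (-2) + (0) = 1
  T: −(0) − (1) + (-2) = -3
So the dimensions are [M⁻² L T⁻³].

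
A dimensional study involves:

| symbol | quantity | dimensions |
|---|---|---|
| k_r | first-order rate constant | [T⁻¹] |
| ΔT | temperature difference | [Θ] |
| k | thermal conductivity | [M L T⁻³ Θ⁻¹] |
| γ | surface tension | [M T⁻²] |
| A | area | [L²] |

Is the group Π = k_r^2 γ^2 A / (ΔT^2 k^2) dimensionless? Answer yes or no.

yes

Sum the exponent of each base dimension across the product:
  M: 2·[k_r]_M − 2·[ΔT]_M − 2·[k]_M + 2·[γ]_M + [A]_M = 2·(0) − 2·(0) − 2·(1) + 2·(1) + (0) = 0
  L: 2·[k_r]_L − 2·[ΔT]_L − 2·[k]_L + 2·[γ]_L + [A]_L = 2·(0) − 2·(0) − 2·(1) + 2·(0) + (2) = 0
  T: 2·[k_r]_T − 2·[ΔT]_T − 2·[k]_T + 2·[γ]_T + [A]_T = 2·(-1) − 2·(0) − 2·(-3) + 2·(-2) + (0) = 0
  Θ: 2·[k_r]_Θ − 2·[ΔT]_Θ − 2·[k]_Θ + 2·[γ]_Θ + [A]_Θ = 2·(0) − 2·(1) − 2·(-1) + 2·(0) + (0) = 0
All base exponents vanish — dimensionless.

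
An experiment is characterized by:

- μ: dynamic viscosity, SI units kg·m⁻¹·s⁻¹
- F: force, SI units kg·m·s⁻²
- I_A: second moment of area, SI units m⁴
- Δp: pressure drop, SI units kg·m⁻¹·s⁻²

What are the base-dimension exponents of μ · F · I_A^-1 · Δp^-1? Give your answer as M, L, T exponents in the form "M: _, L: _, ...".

M: 1, L: -3, T: -1

Collect each base-dimension exponent across the product:
  M: (1) + (1) − (0) − (1) = 1
  L: (-1) + (1) − (4) − (-1) = -3
  T: (-1) + (-2) − (0) − (-2) = -1
So the dimensions are [M L⁻³ T⁻¹].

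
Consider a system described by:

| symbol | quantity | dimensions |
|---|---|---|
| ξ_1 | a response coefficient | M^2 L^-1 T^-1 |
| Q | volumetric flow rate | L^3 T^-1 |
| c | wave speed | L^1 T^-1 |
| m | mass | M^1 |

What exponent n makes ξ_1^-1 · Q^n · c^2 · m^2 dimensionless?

Balance the L exponent: (3)·n from Q, plus −(-1) + 2·(1) + 2·(0) = 3 from the rest, must sum to zero.
3n + 3 = 0, so n = -1.

-1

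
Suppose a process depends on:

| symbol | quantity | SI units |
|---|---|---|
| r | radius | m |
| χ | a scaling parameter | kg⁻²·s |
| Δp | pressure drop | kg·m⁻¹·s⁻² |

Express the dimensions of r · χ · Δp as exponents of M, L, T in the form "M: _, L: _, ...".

Collect each base-dimension exponent across the product:
  M: (0) + (-2) + (1) = -1
  L: (1) + (0) + (-1) = 0
  T: (0) + (1) + (-2) = -1
So the dimensions are [M⁻¹ T⁻¹].

M: -1, L: 0, T: -1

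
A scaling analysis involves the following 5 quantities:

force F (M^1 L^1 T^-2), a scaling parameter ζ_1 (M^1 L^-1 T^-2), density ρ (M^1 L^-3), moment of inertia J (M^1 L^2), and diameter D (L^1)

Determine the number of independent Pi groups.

There are 5 variables and 3 base dimensions (M, L, T).
The dimension matrix has rank 3.
Independent dimensionless groups: 5 − 3 = 2.

2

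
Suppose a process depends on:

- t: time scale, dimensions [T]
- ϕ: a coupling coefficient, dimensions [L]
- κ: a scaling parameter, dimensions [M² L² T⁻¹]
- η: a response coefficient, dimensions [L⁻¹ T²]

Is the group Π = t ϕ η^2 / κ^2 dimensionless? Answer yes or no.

no

Sum the exponent of each base dimension across the product:
  M: [t]_M + [ϕ]_M − 2·[κ]_M + 2·[η]_M = (0) + (0) − 2·(2) + 2·(0) = -4
  L: [t]_L + [ϕ]_L − 2·[κ]_L + 2·[η]_L = (0) + (1) − 2·(2) + 2·(-1) = -5
  T: [t]_T + [ϕ]_T − 2·[κ]_T + 2·[η]_T = (1) + (0) − 2·(-1) + 2·(2) = 7
Net dimensions [M⁻⁴ L⁻⁵ T⁷] ≠ [1] — not dimensionless.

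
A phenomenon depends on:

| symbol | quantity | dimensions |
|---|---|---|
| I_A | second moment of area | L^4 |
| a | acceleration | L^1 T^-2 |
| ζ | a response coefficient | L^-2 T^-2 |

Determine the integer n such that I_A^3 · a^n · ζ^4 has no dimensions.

-4

Balance the L exponent: (1)·n from a, plus 3·(4) + 4·(-2) = 4 from the rest, must sum to zero.
n + 4 = 0, so n = -4.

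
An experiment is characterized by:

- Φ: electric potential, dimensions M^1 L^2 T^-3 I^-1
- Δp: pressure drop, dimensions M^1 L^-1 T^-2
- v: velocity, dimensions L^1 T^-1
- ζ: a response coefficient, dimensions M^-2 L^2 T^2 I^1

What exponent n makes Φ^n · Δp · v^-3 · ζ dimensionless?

1

Balance the M exponent: (1)·n from Φ, plus (1) − 3·(0) + (-2) = -1 from the rest, must sum to zero.
n − 1 = 0, so n = 1.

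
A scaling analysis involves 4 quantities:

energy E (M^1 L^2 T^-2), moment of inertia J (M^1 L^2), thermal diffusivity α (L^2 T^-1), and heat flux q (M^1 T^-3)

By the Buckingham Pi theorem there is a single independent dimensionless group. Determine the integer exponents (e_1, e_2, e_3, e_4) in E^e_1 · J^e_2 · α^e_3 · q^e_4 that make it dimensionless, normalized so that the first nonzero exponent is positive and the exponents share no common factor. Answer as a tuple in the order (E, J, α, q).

M: e_1·(1) + e_2·(1) + e_3·(0) + e_4·(1) = 0
L: e_1·(2) + e_2·(2) + e_3·(2) + e_4·(0) = 0
T: e_1·(-2) + e_2·(0) + e_3·(-1) + e_4·(-3) = 0
Solving this homogeneous linear system for the smallest-integer solution (first nonzero entry positive) gives (2, -1, -1, -1).

(2, -1, -1, -1)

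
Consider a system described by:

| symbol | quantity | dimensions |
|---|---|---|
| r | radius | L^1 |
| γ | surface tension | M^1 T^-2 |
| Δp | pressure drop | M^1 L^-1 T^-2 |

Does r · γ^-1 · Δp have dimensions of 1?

yes

Sum the exponent of each base dimension across the product:
  M: [r]_M − [γ]_M + [Δp]_M = (0) − (1) + (1) = 0
  L: [r]_L − [γ]_L + [Δp]_L = (1) − (0) + (-1) = 0
  T: [r]_T − [γ]_T + [Δp]_T = (0) − (-2) + (-2) = 0
All base exponents vanish — dimensionless.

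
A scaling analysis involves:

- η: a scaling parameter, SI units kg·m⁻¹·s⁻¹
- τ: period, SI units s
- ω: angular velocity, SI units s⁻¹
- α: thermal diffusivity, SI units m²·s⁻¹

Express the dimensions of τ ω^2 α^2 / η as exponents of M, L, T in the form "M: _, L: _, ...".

Collect each base-dimension exponent across the product:
  M: −(1) + (0) + 2·(0) + 2·(0) = -1
  L: −(-1) + (0) + 2·(0) + 2·(2) = 5
  T: −(-1) + (1) + 2·(-1) + 2·(-1) = -2
So the dimensions are [M⁻¹ L⁵ T⁻²].

M: -1, L: 5, T: -2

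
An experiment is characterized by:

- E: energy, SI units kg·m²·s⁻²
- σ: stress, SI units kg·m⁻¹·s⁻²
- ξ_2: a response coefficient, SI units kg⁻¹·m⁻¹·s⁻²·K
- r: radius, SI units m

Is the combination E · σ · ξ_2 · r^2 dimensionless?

no

Sum the exponent of each base dimension across the product:
  M: [E]_M + [σ]_M + [ξ_2]_M + 2·[r]_M = (1) + (1) + (-1) + 2·(0) = 1
  L: [E]_L + [σ]_L + [ξ_2]_L + 2·[r]_L = (2) + (-1) + (-1) + 2·(1) = 2
  T: [E]_T + [σ]_T + [ξ_2]_T + 2·[r]_T = (-2) + (-2) + (-2) + 2·(0) = -6
  Θ: [E]_Θ + [σ]_Θ + [ξ_2]_Θ + 2·[r]_Θ = (0) + (0) + (1) + 2·(0) = 1
Net dimensions [M L² T⁻⁶ Θ] ≠ [1] — not dimensionless.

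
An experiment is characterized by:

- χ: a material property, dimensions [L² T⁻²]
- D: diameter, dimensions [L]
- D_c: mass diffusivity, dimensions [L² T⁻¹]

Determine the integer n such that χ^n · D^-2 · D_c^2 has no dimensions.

-1

Balance the L exponent: (2)·n from χ, plus −2·(1) + 2·(2) = 2 from the rest, must sum to zero.
2n + 2 = 0, so n = -1.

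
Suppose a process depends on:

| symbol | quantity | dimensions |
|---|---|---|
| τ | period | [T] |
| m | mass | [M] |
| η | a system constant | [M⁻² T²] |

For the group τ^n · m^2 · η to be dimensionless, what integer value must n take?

-2

Balance the T exponent: (1)·n from τ, plus 2·(0) + (2) = 2 from the rest, must sum to zero.
n + 2 = 0, so n = -2.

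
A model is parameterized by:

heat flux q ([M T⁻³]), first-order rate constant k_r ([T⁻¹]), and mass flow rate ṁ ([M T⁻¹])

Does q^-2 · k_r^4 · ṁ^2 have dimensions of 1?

yes

Sum the exponent of each base dimension across the product:
  M: −2·[q]_M + 4·[k_r]_M + 2·[ṁ]_M = −2·(1) + 4·(0) + 2·(1) = 0
  L: −2·[q]_L + 4·[k_r]_L + 2·[ṁ]_L = −2·(0) + 4·(0) + 2·(0) = 0
  T: −2·[q]_T + 4·[k_r]_T + 2·[ṁ]_T = −2·(-3) + 4·(-1) + 2·(-1) = 0
All base exponents vanish — dimensionless.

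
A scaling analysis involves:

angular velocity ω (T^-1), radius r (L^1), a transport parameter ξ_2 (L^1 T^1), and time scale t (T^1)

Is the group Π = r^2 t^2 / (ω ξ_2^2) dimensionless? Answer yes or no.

Sum the exponent of each base dimension across the product:
  L: −[ω]_L + 2·[r]_L − 2·[ξ_2]_L + 2·[t]_L = −(0) + 2·(1) − 2·(1) + 2·(0) = 0
  T: −[ω]_T + 2·[r]_T − 2·[ξ_2]_T + 2·[t]_T = −(-1) + 2·(0) − 2·(1) + 2·(1) = 1
Net dimensions [T] ≠ [1] — not dimensionless.

no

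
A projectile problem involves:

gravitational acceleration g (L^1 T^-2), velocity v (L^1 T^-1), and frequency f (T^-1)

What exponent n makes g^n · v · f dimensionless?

-1

Balance the L exponent: (1)·n from g, plus (1) + (0) = 1 from the rest, must sum to zero.
n + 1 = 0, so n = -1.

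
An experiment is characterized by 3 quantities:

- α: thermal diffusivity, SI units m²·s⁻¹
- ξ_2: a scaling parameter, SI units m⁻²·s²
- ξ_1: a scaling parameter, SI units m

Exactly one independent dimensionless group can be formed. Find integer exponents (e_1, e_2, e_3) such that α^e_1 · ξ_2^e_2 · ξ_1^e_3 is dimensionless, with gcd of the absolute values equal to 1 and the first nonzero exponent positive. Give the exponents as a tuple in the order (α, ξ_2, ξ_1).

L: e_1·(2) + e_2·(-2) + e_3·(1) = 0
T: e_1·(-1) + e_2·(2) + e_3·(0) = 0
Solving this homogeneous linear system for the smallest-integer solution (first nonzero entry positive) gives (2, 1, -2).

(2, 1, -2)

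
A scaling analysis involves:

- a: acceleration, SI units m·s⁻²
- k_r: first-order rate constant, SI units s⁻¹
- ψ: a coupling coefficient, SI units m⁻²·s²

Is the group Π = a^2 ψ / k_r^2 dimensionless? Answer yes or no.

Sum the exponent of each base dimension across the product:
  M: 2·[a]_M − 2·[k_r]_M + [ψ]_M = 2·(0) − 2·(0) + (0) = 0
  L: 2·[a]_L − 2·[k_r]_L + [ψ]_L = 2·(1) − 2·(0) + (-2) = 0
  T: 2·[a]_T − 2·[k_r]_T + [ψ]_T = 2·(-2) − 2·(-1) + (2) = 0
All base exponents vanish — dimensionless.

yes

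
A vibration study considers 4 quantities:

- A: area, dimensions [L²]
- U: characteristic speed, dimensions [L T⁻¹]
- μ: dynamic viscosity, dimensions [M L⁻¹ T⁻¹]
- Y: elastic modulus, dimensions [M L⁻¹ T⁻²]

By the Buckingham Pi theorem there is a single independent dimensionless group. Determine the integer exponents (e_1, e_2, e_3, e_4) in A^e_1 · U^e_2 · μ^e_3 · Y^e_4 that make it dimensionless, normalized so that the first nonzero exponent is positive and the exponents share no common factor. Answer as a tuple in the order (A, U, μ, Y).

(1, -2, -2, 2)

M: e_1·(0) + e_2·(0) + e_3·(1) + e_4·(1) = 0
L: e_1·(2) + e_2·(1) + e_3·(-1) + e_4·(-1) = 0
T: e_1·(0) + e_2·(-1) + e_3·(-1) + e_4·(-2) = 0
Solving this homogeneous linear system for the smallest-integer solution (first nonzero entry positive) gives (1, -2, -2, 2).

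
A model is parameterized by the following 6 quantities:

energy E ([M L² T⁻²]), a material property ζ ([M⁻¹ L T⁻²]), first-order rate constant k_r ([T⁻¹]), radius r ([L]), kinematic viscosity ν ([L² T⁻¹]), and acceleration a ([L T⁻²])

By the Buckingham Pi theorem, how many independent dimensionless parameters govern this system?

There are 6 variables and 3 base dimensions (M, L, T).
The dimension matrix has rank 3.
Independent dimensionless groups: 6 − 3 = 3.

3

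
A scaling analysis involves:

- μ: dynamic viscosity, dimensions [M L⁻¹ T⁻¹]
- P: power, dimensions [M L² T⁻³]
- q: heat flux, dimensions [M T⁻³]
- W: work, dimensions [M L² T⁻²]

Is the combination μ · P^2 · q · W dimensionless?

Sum the exponent of each base dimension across the product:
  M: [μ]_M + 2·[P]_M + [q]_M + [W]_M = (1) + 2·(1) + (1) + (1) = 5
  L: [μ]_L + 2·[P]_L + [q]_L + [W]_L = (-1) + 2·(2) + (0) + (2) = 5
  T: [μ]_T + 2·[P]_T + [q]_T + [W]_T = (-1) + 2·(-3) + (-3) + (-2) = -12
Net dimensions [M⁵ L⁵ T⁻¹²] ≠ [1] — not dimensionless.

no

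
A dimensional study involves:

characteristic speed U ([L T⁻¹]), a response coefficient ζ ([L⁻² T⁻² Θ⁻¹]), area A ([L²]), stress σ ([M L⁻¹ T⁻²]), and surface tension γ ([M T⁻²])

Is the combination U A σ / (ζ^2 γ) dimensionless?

Sum the exponent of each base dimension across the product:
  M: [U]_M − 2·[ζ]_M + [A]_M + [σ]_M − [γ]_M = (0) − 2·(0) + (0) + (1) − (1) = 0
  L: [U]_L − 2·[ζ]_L + [A]_L + [σ]_L − [γ]_L = (1) − 2·(-2) + (2) + (-1) − (0) = 6
  T: [U]_T − 2·[ζ]_T + [A]_T + [σ]_T − [γ]_T = (-1) − 2·(-2) + (0) + (-2) − (-2) = 3
  Θ: [U]_Θ − 2·[ζ]_Θ + [A]_Θ + [σ]_Θ − [γ]_Θ = (0) − 2·(-1) + (0) + (0) − (0) = 2
Net dimensions [L⁶ T³ Θ²] ≠ [1] — not dimensionless.

no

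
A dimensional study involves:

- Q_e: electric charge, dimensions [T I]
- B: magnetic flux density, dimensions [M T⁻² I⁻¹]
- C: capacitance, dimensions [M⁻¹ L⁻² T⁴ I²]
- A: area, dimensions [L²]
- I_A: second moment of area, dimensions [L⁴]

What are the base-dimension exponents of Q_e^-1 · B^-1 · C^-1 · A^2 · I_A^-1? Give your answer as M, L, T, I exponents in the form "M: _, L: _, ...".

Collect each base-dimension exponent across the product:
  M: −(0) − (1) − (-1) + 2·(0) − (0) = 0
  L: −(0) − (0) − (-2) + 2·(2) − (4) = 2
  T: −(1) − (-2) − (4) + 2·(0) − (0) = -3
  I: −(1) − (-1) − (2) + 2·(0) − (0) = -2
So the dimensions are [L² T⁻³ I⁻²].

M: 0, L: 2, T: -3, I: -2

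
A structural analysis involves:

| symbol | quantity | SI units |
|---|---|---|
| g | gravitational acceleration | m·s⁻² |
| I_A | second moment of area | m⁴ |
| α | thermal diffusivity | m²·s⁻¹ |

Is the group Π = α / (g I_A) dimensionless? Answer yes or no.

Sum the exponent of each base dimension across the product:
  L: −[g]_L − [I_A]_L + [α]_L = −(1) − (4) + (2) = -3
  T: −[g]_T − [I_A]_T + [α]_T = −(-2) − (0) + (-1) = 1
Net dimensions [L⁻³ T] ≠ [1] — not dimensionless.

no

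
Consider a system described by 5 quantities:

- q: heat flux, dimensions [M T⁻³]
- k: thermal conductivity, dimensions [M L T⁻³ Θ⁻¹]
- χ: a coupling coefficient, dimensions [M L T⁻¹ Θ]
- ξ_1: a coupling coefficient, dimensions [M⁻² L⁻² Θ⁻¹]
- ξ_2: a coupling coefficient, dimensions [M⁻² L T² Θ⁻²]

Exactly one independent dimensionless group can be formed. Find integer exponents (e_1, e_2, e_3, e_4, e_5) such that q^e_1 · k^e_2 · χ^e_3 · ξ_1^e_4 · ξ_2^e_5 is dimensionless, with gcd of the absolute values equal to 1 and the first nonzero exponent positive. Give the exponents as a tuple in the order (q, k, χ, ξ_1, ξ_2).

(3, -2, -1, -1, 1)

M: e_1·(1) + e_2·(1) + e_3·(1) + e_4·(-2) + e_5·(-2) = 0
L: e_1·(0) + e_2·(1) + e_3·(1) + e_4·(-2) + e_5·(1) = 0
T: e_1·(-3) + e_2·(-3) + e_3·(-1) + e_4·(0) + e_5·(2) = 0
Θ: e_1·(0) + e_2·(-1) + e_3·(1) + e_4·(-1) + e_5·(-2) = 0
Solving this homogeneous linear system for the smallest-integer solution (first nonzero entry positive) gives (3, -2, -1, -1, 1).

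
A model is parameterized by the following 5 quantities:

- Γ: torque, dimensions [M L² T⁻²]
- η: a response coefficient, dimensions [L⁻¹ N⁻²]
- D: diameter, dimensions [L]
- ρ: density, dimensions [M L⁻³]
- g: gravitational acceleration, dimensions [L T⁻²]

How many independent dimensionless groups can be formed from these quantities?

1

There are 5 variables and 4 base dimensions (M, L, T, N).
The dimension matrix has rank 4.
Independent dimensionless groups: 5 − 4 = 1.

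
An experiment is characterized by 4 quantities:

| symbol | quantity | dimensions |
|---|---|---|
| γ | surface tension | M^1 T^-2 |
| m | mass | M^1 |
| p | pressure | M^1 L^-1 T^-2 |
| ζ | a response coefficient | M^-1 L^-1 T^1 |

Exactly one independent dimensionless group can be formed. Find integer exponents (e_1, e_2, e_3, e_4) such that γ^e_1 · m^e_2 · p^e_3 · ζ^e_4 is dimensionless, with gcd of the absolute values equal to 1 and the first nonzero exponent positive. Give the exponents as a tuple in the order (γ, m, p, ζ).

M: e_1·(1) + e_2·(1) + e_3·(1) + e_4·(-1) = 0
L: e_1·(0) + e_2·(0) + e_3·(-1) + e_4·(-1) = 0
T: e_1·(-2) + e_2·(0) + e_3·(-2) + e_4·(1) = 0
Solving this homogeneous linear system for the smallest-integer solution (first nonzero entry positive) gives (3, 1, -2, 2).

(3, 1, -2, 2)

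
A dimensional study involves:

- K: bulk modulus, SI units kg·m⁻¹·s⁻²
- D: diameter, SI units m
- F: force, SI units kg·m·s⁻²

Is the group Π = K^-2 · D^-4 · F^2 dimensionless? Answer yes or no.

Sum the exponent of each base dimension across the product:
  M: −2·[K]_M − 4·[D]_M + 2·[F]_M = −2·(1) − 4·(0) + 2·(1) = 0
  L: −2·[K]_L − 4·[D]_L + 2·[F]_L = −2·(-1) − 4·(1) + 2·(1) = 0
  T: −2·[K]_T − 4·[D]_T + 2·[F]_T = −2·(-2) − 4·(0) + 2·(-2) = 0
All base exponents vanish — dimensionless.

yes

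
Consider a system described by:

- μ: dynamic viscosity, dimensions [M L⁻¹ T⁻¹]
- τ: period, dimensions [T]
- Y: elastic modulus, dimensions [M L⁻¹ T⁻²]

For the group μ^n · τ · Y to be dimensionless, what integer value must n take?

-1

Balance the M exponent: (1)·n from μ, plus (0) + (1) = 1 from the rest, must sum to zero.
n + 1 = 0, so n = -1.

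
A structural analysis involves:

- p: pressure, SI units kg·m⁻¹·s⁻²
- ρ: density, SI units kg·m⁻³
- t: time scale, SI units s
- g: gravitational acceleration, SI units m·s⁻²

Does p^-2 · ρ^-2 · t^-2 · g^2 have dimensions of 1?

no

Sum the exponent of each base dimension across the product:
  M: −2·[p]_M − 2·[ρ]_M − 2·[t]_M + 2·[g]_M = −2·(1) − 2·(1) − 2·(0) + 2·(0) = -4
  L: −2·[p]_L − 2·[ρ]_L − 2·[t]_L + 2·[g]_L = −2·(-1) − 2·(-3) − 2·(0) + 2·(1) = 10
  T: −2·[p]_T − 2·[ρ]_T − 2·[t]_T + 2·[g]_T = −2·(-2) − 2·(0) − 2·(1) + 2·(-2) = -2
Net dimensions [M⁻⁴ L¹⁰ T⁻²] ≠ [1] — not dimensionless.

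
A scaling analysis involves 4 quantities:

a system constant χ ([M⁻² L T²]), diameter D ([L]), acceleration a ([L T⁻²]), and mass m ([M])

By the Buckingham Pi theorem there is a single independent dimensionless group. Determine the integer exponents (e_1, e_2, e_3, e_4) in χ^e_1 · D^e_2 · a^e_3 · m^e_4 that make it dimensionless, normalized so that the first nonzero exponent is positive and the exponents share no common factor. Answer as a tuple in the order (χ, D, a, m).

(1, -2, 1, 2)

M: e_1·(-2) + e_2·(0) + e_3·(0) + e_4·(1) = 0
L: e_1·(1) + e_2·(1) + e_3·(1) + e_4·(0) = 0
T: e_1·(2) + e_2·(0) + e_3·(-2) + e_4·(0) = 0
Solving this homogeneous linear system for the smallest-integer solution (first nonzero entry positive) gives (1, -2, 1, 2).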